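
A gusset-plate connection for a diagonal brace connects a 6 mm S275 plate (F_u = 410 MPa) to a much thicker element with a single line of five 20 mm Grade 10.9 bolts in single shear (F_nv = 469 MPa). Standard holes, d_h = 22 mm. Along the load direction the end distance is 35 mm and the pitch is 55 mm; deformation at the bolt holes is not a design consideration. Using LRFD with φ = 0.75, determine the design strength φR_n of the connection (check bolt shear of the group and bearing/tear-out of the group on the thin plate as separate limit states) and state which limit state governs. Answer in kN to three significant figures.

432 kN (bearing governs)

Bolt shear: A_b = π·20²/4 = 314.2 mm²; R_n = 469 × 314.2 × 5 × 1 / 1000 = 736.7 kN → 0.75 × 736.7 = 553 kN.
Bearing (1.5 l_c t F_u ≤ 3.0 d t F_u): upper limit = 3.0·20·6·410 / 1000 = 147.6 kN.
  Edge l_c = 35 − 22/2 = 24 → r_n = 88.56 kN; interior l_c = 55 − 22 = 33 → r_n = 121.8 kN.
  R_n,bearing = 1·88.56 + 4·121.8 = 575.6 kN → 0.75 × 575.6 = 432 kN.
Bearing governs: 432 kN.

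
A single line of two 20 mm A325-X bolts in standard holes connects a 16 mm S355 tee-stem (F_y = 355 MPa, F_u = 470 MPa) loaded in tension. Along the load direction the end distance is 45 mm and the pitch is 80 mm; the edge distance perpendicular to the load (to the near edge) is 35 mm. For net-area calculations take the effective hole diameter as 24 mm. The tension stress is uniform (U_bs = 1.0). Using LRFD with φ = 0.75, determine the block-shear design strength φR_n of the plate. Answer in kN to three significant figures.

431 kN

Shear plane L_v = 45 + 1·80 = 125 mm; A_gv = 125 × 16 = 2000 mm².
A_nv = (125 − 1.5·24) × 16 = 1424 mm².
A_nt = (35 − 0.5·24) × 16 = 368 mm².
0.6 F_u A_nv = 401.6 kN; 0.6 F_y A_gv = 426 kN → shear rupture governs the shear term.
R_n = 401.6 + 1.0 × 470 × 368 / 1000 = 574.5 kN.
Design strength φR_n = 0.75 × 574.5 = 431 kN.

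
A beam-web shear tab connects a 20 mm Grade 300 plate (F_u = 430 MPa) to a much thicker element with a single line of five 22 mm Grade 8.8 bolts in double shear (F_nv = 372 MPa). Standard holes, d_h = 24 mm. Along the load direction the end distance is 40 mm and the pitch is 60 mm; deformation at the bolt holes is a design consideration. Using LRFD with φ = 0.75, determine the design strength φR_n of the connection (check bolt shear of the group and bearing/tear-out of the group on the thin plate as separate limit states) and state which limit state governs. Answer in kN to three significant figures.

Bolt shear: A_b = π·22²/4 = 380.1 mm²; R_n = 372 × 380.1 × 5 × 2 / 1000 = 1414 kN → 0.75 × 1414 = 1060 kN.
Bearing (1.2 l_c t F_u ≤ 2.4 d t F_u): upper limit = 2.4·22·20·430 / 1000 = 454.1 kN.
  Edge l_c = 40 − 24/2 = 28 → r_n = 289 kN; interior l_c = 60 − 24 = 36 → r_n = 371.5 kN.
  R_n,bearing = 1·289 + 4·371.5 = 1775 kN → 0.75 × 1775 = 1330 kN.
Bolt shear governs: 1060 kN.

1060 kN (bolt shear governs)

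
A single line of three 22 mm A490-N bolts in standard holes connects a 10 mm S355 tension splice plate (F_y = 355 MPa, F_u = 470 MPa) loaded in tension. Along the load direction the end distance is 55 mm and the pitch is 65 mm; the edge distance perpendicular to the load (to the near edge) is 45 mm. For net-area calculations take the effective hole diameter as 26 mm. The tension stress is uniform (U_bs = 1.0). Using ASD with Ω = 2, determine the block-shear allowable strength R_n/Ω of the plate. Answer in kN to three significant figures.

244 kN

Shear plane L_v = 55 + 2·65 = 185 mm; A_gv = 185 × 10 = 1850 mm².
A_nv = (185 − 2.5·26) × 10 = 1200 mm².
A_nt = (45 − 0.5·26) × 10 = 320 mm².
0.6 F_u A_nv = 338.4 kN; 0.6 F_y A_gv = 394.1 kN → shear rupture governs the shear term.
R_n = 338.4 + 1.0 × 470 × 320 / 1000 = 488.8 kN.
Allowable strength R_n/Ω = 488.8 / 2 = 244 kN.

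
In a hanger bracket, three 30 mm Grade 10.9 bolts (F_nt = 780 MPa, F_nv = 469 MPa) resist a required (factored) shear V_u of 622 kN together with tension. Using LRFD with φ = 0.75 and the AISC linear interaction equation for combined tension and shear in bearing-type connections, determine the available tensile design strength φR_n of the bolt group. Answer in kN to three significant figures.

578 kN

A_b = π·30²/4 = 706.9 mm²; f_rv = 622 × 1000 / (3 × 706.9) = 293.3 MPa.
F'_nt = 1.3 F_nt − (F_nt / φF_nv) f_rv = 1.3·780 − (780/(0.75·469))·293.3 = 363.6 MPa, capped at F_nt → F'_nt = 363.6 MPa.
R_n = F'_nt · A_b · n = 363.6 × 706.9 × 3 / 1000 = 771 kN.
Design strength φR_n = 0.75 × 771 = 578 kN.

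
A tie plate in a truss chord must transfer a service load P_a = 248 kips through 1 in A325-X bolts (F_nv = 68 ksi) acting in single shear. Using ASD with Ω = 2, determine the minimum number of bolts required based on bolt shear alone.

A_b = π·1²/4 = 0.7854 in².
Per-bolt allowable strength R_n/Ω = 68 × 0.7854 × 1 / 2 = 26.7 kips.
n ≥ 248 / 26.7 = 9.287 → use 10 bolts.

10 bolts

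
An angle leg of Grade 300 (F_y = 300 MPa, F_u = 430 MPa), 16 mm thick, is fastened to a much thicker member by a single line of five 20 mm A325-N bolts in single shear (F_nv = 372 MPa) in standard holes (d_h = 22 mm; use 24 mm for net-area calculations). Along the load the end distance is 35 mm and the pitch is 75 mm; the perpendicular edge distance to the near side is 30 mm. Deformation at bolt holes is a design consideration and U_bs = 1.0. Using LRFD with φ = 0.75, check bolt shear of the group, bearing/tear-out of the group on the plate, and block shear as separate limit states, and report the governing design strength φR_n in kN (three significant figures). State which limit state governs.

438 kN (bolt shear governs)

Bolt shear: A_b = π·20²/4 = 314.2 mm²; R_n = 372 × 314.2 × 5 × 1 / 1000 = 584.3 kN → 0.75 × 584.3 = 438 kN.
Bearing: edge l_c = 24, r_n = 198.1 kN; interior l_c = 53, r_n = 330.2 kN; R_n = 198.1 + 4·330.2 = 1519 kN → 1140 kN.
Block shear: A_gv = 5360, A_nv = 3632, A_nt = 288 mm²; R_n = min(0.6F_uA_nv, 0.6F_yA_gv) + U_bs·F_u·A_nt = 1061 kN → 796 kN.
Bolt shear governs: 438 kN.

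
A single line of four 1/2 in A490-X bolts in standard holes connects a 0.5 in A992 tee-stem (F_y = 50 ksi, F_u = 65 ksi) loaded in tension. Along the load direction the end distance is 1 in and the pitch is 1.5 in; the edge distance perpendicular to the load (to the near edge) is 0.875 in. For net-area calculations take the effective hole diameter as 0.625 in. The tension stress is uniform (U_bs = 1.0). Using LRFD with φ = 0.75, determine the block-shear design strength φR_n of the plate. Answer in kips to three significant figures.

62.2 kips

Shear plane L_v = 1 + 3·1.5 = 5.5 in; A_gv = 5.5 × 0.5 = 2.75 in².
A_nv = (5.5 − 3.5·0.625) × 0.5 = 1.656 in².
A_nt = (0.875 − 0.5·0.625) × 0.5 = 0.2812 in².
0.6 F_u A_nv = 64.59 kips; 0.6 F_y A_gv = 82.5 kips → shear rupture governs the shear term.
R_n = 64.59 + 1.0 × 65 × 0.2812 = 82.88 kips.
Design strength φR_n = 0.75 × 82.88 = 62.2 kips.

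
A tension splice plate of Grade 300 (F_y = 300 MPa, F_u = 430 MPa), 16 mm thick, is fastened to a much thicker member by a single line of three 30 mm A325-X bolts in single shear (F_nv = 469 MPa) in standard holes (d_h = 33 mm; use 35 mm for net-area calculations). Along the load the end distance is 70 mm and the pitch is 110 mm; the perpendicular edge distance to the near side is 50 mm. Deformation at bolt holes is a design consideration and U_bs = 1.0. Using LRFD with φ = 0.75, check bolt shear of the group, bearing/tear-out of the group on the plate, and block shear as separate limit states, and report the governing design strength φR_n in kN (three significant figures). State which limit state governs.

Bolt shear: A_b = π·30²/4 = 706.9 mm²; R_n = 469 × 706.9 × 3 × 1 / 1000 = 994.5 kN → 0.75 × 994.5 = 746 kN.
Bearing: edge l_c = 53.5, r_n = 441.7 kN; interior l_c = 77, r_n = 495.4 kN; R_n = 441.7 + 2·495.4 = 1432 kN → 1070 kN.
Block shear: A_gv = 4640, A_nv = 3240, A_nt = 520 mm²; R_n = min(0.6F_uA_nv, 0.6F_yA_gv) + U_bs·F_u·A_nt = 1059 kN → 794 kN.
Bolt shear governs: 746 kN.

746 kN (bolt shear governs)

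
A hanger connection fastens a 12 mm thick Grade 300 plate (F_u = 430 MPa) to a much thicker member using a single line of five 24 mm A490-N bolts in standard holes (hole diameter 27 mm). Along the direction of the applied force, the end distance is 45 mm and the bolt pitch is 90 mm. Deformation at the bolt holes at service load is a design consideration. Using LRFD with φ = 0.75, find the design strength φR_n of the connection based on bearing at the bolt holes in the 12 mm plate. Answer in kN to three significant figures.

Per bolt r_n = 1.2 l_c t F_u ≤ 2.4 d t F_u; upper limit = 2.4 × 24 × 12 × 430 / 1000 = 297.2 kN.
Edge bolt: l_c = 45 − 27/2 = 31.5 mm → 1.2 × 31.5 × 12 × 430 / 1000 = 195 → r_n = 195 kN.
Interior bolts: l_c = 90 − 27 = 63 mm → 1.2 × 63 × 12 × 430 / 1000 = 390.1 → r_n = 297.2 kN.
R_n = 1 × 195 + 4 × 297.2 = 1384 kN.
Design strength φR_n = 0.75 × 1384 = 1040 kN.

1040 kN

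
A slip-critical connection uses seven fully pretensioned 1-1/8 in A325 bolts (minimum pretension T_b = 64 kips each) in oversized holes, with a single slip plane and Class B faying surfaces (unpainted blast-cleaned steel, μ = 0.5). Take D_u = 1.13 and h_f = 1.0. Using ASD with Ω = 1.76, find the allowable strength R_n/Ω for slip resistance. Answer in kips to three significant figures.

144 kips

R_n = μ · D_u · h_f · T_b · n_s · n_b = 0.5 × 1.13 × 1.0 × 64 × 1 × 7 = 253.1 kips.
Allowable strength R_n/Ω = 253.1 / 1.76 = 144 kips.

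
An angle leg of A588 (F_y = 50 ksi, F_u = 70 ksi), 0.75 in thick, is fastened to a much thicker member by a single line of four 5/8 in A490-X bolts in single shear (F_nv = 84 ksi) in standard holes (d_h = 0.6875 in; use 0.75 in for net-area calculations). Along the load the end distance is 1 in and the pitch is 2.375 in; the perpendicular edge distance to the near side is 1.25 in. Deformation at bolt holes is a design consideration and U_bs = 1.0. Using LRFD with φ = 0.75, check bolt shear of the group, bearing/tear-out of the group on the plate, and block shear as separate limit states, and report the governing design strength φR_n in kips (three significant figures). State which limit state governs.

77.3 kips (bolt shear governs)

Bolt shear: A_b = π·0.625²/4 = 0.3068 in²; R_n = 84 × 0.3068 × 4 × 1 = 103.1 kips → 0.75 × 103.1 = 77.3 kips.
Bearing: edge l_c = 0.6562, r_n = 41.34 kips; interior l_c = 1.688, r_n = 78.75 kips; R_n = 41.34 + 3·78.75 = 277.6 kips → 208 kips.
Block shear: A_gv = 6.094, A_nv = 4.125, A_nt = 0.6562 in²; R_n = min(0.6F_uA_nv, 0.6F_yA_gv) + U_bs·F_u·A_nt = 219.2 kips → 164 kips.
Bolt shear governs: 77.3 kips.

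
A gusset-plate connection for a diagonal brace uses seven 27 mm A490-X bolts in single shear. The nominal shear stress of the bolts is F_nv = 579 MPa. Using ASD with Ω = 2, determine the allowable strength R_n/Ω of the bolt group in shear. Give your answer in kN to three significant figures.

A_b = π × 27² / 4 = 572.6 mm².
R_n = F_nv · A_b · n · n_s = 579 × 572.6 × 7 × 1 / 1000 = 2321 kN.
Allowable strength R_n/Ω = 2321 / 2 = 1160 kN.

1160 kN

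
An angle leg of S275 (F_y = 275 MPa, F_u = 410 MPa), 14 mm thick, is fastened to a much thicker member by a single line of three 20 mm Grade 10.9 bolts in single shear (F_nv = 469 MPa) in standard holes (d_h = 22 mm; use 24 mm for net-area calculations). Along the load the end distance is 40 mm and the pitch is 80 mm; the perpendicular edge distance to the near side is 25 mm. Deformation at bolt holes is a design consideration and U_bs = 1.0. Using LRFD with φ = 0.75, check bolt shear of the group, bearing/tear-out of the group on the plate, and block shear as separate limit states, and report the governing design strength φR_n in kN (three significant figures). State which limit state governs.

Bolt shear: A_b = π·20²/4 = 314.2 mm²; R_n = 469 × 314.2 × 3 × 1 / 1000 = 442 kN → 0.75 × 442 = 332 kN.
Bearing: edge l_c = 29, r_n = 199.8 kN; interior l_c = 58, r_n = 275.5 kN; R_n = 199.8 + 2·275.5 = 750.8 kN → 563 kN.
Block shear: A_gv = 2800, A_nv = 1960, A_nt = 182 mm²; R_n = min(0.6F_uA_nv, 0.6F_yA_gv) + U_bs·F_u·A_nt = 536.6 kN → 402 kN.
Bolt shear governs: 332 kN.

332 kN (bolt shear governs)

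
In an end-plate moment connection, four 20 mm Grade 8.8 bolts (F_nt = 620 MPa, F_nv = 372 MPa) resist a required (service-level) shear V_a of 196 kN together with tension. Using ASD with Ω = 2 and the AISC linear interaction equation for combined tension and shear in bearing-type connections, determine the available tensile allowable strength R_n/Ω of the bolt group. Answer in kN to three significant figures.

180 kN

A_b = π·20²/4 = 314.2 mm²; f_rv = 196 × 1000 / (4 × 314.2) = 156 MPa.
F'_nt = 1.3 F_nt − (Ω F_nt / F_nv) f_rv = 1.3·620 − (2·620/372)·156 = 286.1 MPa, capped at F_nt → F'_nt = 286.1 MPa.
R_n = F'_nt · A_b · n = 286.1 × 314.2 × 4 / 1000 = 359.5 kN.
Allowable strength R_n/Ω = 359.5 / 2 = 180 kN.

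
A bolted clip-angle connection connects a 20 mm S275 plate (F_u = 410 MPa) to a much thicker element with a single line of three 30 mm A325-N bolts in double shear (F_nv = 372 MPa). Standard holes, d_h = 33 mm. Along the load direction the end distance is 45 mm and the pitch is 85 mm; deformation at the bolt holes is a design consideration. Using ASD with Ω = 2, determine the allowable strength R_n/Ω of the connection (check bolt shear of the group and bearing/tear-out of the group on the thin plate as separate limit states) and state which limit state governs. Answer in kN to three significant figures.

652 kN (bearing governs)

Bolt shear: A_b = π·30²/4 = 706.9 mm²; R_n = 372 × 706.9 × 3 × 2 / 1000 = 1578 kN → 1578 / 2 = 789 kN.
Bearing (1.2 l_c t F_u ≤ 2.4 d t F_u): upper limit = 2.4·30·20·410 / 1000 = 590.4 kN.
  Edge l_c = 45 − 33/2 = 28.5 → r_n = 280.4 kN; interior l_c = 85 − 33 = 52 → r_n = 511.7 kN.
  R_n,bearing = 1·280.4 + 2·511.7 = 1304 kN → 1304 / 2 = 652 kN.
Bearing governs: 652 kN.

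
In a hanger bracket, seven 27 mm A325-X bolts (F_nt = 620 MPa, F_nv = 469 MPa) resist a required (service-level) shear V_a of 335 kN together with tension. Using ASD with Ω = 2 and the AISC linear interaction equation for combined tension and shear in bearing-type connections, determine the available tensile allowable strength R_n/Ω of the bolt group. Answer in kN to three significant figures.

1170 kN

A_b = π·27²/4 = 572.6 mm²; f_rv = 335 × 1000 / (7 × 572.6) = 83.59 MPa.
F'_nt = 1.3 F_nt − (Ω F_nt / F_nv) f_rv = 1.3·620 − (2·620/469)·83.59 = 585 MPa, capped at F_nt → F'_nt = 585 MPa.
R_n = F'_nt · A_b · n = 585 × 572.6 × 7 / 1000 = 2345 kN.
Allowable strength R_n/Ω = 2345 / 2 = 1170 kN.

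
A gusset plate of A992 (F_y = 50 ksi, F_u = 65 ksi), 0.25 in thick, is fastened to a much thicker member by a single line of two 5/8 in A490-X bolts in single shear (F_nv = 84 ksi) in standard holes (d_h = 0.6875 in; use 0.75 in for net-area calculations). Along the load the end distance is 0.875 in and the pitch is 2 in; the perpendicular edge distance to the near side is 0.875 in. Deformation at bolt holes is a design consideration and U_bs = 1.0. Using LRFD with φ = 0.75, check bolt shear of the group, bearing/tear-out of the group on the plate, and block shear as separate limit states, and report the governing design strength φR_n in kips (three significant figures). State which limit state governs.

18.9 kips (block shear governs)

Bolt shear: A_b = π·0.625²/4 = 0.3068 in²; R_n = 84 × 0.3068 × 2 × 1 = 51.54 kips → 0.75 × 51.54 = 38.7 kips.
Bearing: edge l_c = 0.5312, r_n = 10.36 kips; interior l_c = 1.312, r_n = 24.38 kips; R_n = 10.36 + 1·24.38 = 34.73 kips → 26.1 kips.
Block shear: A_gv = 0.7188, A_nv = 0.4375, A_nt = 0.125 in²; R_n = min(0.6F_uA_nv, 0.6F_yA_gv) + U_bs·F_u·A_nt = 25.19 kips → 18.9 kips.
Block shear governs: 18.9 kips.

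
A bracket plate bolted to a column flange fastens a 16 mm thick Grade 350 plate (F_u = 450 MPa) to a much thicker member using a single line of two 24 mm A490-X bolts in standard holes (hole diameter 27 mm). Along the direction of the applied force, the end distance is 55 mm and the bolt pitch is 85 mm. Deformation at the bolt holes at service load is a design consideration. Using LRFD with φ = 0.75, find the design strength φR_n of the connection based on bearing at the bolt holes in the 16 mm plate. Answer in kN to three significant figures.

580 kN

Per bolt r_n = 1.2 l_c t F_u ≤ 2.4 d t F_u; upper limit = 2.4 × 24 × 16 × 450 / 1000 = 414.7 kN.
Edge bolt: l_c = 55 − 27/2 = 41.5 mm → 1.2 × 41.5 × 16 × 450 / 1000 = 358.6 → r_n = 358.6 kN.
Interior bolts: l_c = 85 − 27 = 58 mm → 1.2 × 58 × 16 × 450 / 1000 = 501.1 → r_n = 414.7 kN.
R_n = 1 × 358.6 + 1 × 414.7 = 773.3 kN.
Design strength φR_n = 0.75 × 773.3 = 580 kN.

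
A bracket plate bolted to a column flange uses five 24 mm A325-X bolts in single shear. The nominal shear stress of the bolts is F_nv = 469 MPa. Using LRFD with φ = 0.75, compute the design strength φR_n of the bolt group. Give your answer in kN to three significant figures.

A_b = π × 24² / 4 = 452.4 mm².
R_n = F_nv · A_b · n · n_s = 469 × 452.4 × 5 × 1 / 1000 = 1061 kN.
Design strength φR_n = 0.75 × 1061 = 796 kN.

796 kN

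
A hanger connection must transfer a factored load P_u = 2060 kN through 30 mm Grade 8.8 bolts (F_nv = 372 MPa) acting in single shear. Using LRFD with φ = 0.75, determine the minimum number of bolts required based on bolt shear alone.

A_b = π·30²/4 = 706.9 mm².
Per-bolt design strength φR_n = 0.75 × 372 × 706.9 × 1 / 1000 = 197.2 kN.
n ≥ 2060 / 197.2 = 10.45 → use 11 bolts.

11 bolts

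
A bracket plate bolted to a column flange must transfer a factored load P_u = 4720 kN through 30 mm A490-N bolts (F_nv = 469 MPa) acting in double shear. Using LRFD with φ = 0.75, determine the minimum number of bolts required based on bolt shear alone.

10 bolts

A_b = π·30²/4 = 706.9 mm².
Per-bolt design strength φR_n = 0.75 × 469 × 706.9 × 2 / 1000 = 497.3 kN.
n ≥ 4720 / 497.3 = 9.492 → use 10 bolts.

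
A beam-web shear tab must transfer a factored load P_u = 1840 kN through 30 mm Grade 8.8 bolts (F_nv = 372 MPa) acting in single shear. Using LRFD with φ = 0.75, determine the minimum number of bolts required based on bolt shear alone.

10 bolts

A_b = π·30²/4 = 706.9 mm².
Per-bolt design strength φR_n = 0.75 × 372 × 706.9 × 1 / 1000 = 197.2 kN.
n ≥ 1840 / 197.2 = 9.33 → use 10 bolts.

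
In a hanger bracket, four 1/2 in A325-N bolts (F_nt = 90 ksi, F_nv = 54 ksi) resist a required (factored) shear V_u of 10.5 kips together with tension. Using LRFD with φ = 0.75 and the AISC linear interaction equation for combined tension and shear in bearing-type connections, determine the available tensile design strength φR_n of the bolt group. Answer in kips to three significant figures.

51.4 kips

A_b = π·0.5²/4 = 0.1963 in²; f_rv = 10.5 / (4 × 0.1963) = 13.37 ksi.
F'_nt = 1.3 F_nt − (F_nt / φF_nv) f_rv = 1.3·90 − (90/(0.75·54))·13.37 = 87.29 ksi, capped at F_nt → F'_nt = 87.29 ksi.
R_n = F'_nt · A_b · n = 87.29 × 0.1963 × 4 = 68.56 kips.
Design strength φR_n = 0.75 × 68.56 = 51.4 kips.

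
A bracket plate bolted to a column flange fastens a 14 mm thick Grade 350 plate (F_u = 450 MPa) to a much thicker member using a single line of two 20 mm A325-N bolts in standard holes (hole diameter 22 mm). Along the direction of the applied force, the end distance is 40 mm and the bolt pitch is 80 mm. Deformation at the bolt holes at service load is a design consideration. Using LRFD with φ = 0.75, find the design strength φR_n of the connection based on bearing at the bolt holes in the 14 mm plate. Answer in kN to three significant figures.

Per bolt r_n = 1.2 l_c t F_u ≤ 2.4 d t F_u; upper limit = 2.4 × 20 × 14 × 450 / 1000 = 302.4 kN.
Edge bolt: l_c = 40 − 22/2 = 29 mm → 1.2 × 29 × 14 × 450 / 1000 = 219.2 → r_n = 219.2 kN.
Interior bolts: l_c = 80 − 22 = 58 mm → 1.2 × 58 × 14 × 450 / 1000 = 438.5 → r_n = 302.4 kN.
R_n = 1 × 219.2 + 1 × 302.4 = 521.6 kN.
Design strength φR_n = 0.75 × 521.6 = 391 kN.

391 kN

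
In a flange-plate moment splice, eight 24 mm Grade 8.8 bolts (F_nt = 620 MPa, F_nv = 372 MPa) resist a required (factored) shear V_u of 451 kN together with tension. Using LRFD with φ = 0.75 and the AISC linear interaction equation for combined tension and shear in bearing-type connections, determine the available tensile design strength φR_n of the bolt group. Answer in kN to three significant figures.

1440 kN

A_b = π·24²/4 = 452.4 mm²; f_rv = 451 × 1000 / (8 × 452.4) = 124.6 MPa.
F'_nt = 1.3 F_nt − (F_nt / φF_nv) f_rv = 1.3·620 − (620/(0.75·372))·124.6 = 529.1 MPa, capped at F_nt → F'_nt = 529.1 MPa.
R_n = F'_nt · A_b · n = 529.1 × 452.4 × 8 / 1000 = 1915 kN.
Design strength φR_n = 0.75 × 1915 = 1440 kN.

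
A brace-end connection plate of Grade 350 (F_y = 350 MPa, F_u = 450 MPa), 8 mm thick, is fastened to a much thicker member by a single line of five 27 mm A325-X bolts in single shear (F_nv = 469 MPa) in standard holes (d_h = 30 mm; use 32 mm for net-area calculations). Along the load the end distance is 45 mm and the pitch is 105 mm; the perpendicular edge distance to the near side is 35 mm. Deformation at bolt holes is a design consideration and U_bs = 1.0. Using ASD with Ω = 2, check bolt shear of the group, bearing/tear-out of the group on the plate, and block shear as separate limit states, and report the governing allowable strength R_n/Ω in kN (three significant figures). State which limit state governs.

381 kN (block shear governs)

Bolt shear: A_b = π·27²/4 = 572.6 mm²; R_n = 469 × 572.6 × 5 × 1 / 1000 = 1343 kN → 1343 / 2 = 671 kN.
Bearing: edge l_c = 30, r_n = 129.6 kN; interior l_c = 75, r_n = 233.3 kN; R_n = 129.6 + 4·233.3 = 1063 kN → 531 kN.
Block shear: A_gv = 3720, A_nv = 2568, A_nt = 152 mm²; R_n = min(0.6F_uA_nv, 0.6F_yA_gv) + U_bs·F_u·A_nt = 761.8 kN → 381 kN.
Block shear governs: 381 kN.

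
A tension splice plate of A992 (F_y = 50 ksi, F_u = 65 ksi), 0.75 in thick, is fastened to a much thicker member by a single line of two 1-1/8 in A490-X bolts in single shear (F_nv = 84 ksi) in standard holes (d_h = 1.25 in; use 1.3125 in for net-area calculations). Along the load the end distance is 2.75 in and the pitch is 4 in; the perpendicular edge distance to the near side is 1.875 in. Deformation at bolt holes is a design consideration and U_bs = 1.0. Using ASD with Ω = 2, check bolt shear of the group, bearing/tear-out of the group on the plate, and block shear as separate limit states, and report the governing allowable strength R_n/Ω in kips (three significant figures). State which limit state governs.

Bolt shear: A_b = π·1.125²/4 = 0.994 in²; R_n = 84 × 0.994 × 2 × 1 = 167 kips → 167 / 2 = 83.5 kips.
Bearing: edge l_c = 2.125, r_n = 124.3 kips; interior l_c = 2.75, r_n = 131.6 kips; R_n = 124.3 + 1·131.6 = 255.9 kips → 128 kips.
Block shear: A_gv = 5.062, A_nv = 3.586, A_nt = 0.9141 in²; R_n = min(0.6F_uA_nv, 0.6F_yA_gv) + U_bs·F_u·A_nt = 199.3 kips → 99.6 kips.
Bolt shear governs: 83.5 kips.

83.5 kips (bolt shear governs)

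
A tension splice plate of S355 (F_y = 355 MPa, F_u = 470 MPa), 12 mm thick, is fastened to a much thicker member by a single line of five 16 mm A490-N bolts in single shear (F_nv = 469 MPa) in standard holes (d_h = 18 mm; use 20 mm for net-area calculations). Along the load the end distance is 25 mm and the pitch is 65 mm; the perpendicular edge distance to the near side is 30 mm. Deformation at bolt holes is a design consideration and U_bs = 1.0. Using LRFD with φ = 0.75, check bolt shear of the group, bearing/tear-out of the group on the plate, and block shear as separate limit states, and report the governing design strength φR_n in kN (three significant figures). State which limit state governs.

Bolt shear: A_b = π·16²/4 = 201.1 mm²; R_n = 469 × 201.1 × 5 × 1 / 1000 = 471.5 kN → 0.75 × 471.5 = 354 kN.
Bearing: edge l_c = 16, r_n = 108.3 kN; interior l_c = 47, r_n = 216.6 kN; R_n = 108.3 + 4·216.6 = 974.6 kN → 731 kN.
Block shear: A_gv = 3420, A_nv = 2340, A_nt = 240 mm²; R_n = min(0.6F_uA_nv, 0.6F_yA_gv) + U_bs·F_u·A_nt = 772.7 kN → 580 kN.
Bolt shear governs: 354 kN.

354 kN (bolt shear governs)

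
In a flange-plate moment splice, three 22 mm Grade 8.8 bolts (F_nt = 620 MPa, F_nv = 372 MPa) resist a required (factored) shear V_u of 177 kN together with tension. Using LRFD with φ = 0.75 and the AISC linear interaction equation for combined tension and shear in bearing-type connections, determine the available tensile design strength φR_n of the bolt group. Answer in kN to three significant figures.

394 kN

A_b = π·22²/4 = 380.1 mm²; f_rv = 177 × 1000 / (3 × 380.1) = 155.2 MPa.
F'_nt = 1.3 F_nt − (F_nt / φF_nv) f_rv = 1.3·620 − (620/(0.75·372))·155.2 = 461.1 MPa, capped at F_nt → F'_nt = 461.1 MPa.
R_n = F'_nt · A_b · n = 461.1 × 380.1 × 3 / 1000 = 525.8 kN.
Design strength φR_n = 0.75 × 525.8 = 394 kN.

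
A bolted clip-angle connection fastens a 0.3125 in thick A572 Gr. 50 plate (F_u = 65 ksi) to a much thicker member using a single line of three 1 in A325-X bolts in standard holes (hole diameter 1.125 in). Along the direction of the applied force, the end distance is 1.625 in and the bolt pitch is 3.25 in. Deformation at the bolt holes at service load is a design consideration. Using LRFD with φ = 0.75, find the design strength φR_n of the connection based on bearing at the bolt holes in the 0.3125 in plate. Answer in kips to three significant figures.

92.5 kips

Per bolt r_n = 1.2 l_c t F_u ≤ 2.4 d t F_u; upper limit = 2.4 × 1 × 0.3125 × 65 = 48.75 kips.
Edge bolt: l_c = 1.625 − 1.125/2 = 1.062 in → 1.2 × 1.062 × 0.3125 × 65 = 25.9 → r_n = 25.9 kips.
Interior bolts: l_c = 3.25 − 1.125 = 2.125 in → 1.2 × 2.125 × 0.3125 × 65 = 51.8 → r_n = 48.75 kips.
R_n = 1 × 25.9 + 2 × 48.75 = 123.4 kips.
Design strength φR_n = 0.75 × 123.4 = 92.5 kips.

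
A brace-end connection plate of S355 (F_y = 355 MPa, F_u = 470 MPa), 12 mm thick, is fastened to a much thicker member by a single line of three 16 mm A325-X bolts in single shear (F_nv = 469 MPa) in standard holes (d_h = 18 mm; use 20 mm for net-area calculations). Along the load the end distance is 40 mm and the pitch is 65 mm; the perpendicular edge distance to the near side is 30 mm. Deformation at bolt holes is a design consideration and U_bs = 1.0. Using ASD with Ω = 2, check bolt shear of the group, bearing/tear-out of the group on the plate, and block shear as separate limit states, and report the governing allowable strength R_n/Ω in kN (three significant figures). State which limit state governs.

Bolt shear: A_b = π·16²/4 = 201.1 mm²; R_n = 469 × 201.1 × 3 × 1 / 1000 = 282.9 kN → 282.9 / 2 = 141 kN.
Bearing: edge l_c = 31, r_n = 209.8 kN; interior l_c = 47, r_n = 216.6 kN; R_n = 209.8 + 2·216.6 = 643 kN → 321 kN.
Block shear: A_gv = 2040, A_nv = 1440, A_nt = 240 mm²; R_n = min(0.6F_uA_nv, 0.6F_yA_gv) + U_bs·F_u·A_nt = 518.9 kN → 259 kN.
Bolt shear governs: 141 kN.

141 kN (bolt shear governs)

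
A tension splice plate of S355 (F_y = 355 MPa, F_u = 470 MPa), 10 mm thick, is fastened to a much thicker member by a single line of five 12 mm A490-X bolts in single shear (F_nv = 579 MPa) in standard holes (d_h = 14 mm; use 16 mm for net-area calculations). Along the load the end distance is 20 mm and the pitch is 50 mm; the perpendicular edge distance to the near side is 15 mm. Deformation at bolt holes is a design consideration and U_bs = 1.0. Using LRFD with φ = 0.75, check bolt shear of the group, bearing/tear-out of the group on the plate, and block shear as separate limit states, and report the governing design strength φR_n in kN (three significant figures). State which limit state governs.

Bolt shear: A_b = π·12²/4 = 113.1 mm²; R_n = 579 × 113.1 × 5 × 1 / 1000 = 327.4 kN → 0.75 × 327.4 = 246 kN.
Bearing: edge l_c = 13, r_n = 73.32 kN; interior l_c = 36, r_n = 135.4 kN; R_n = 73.32 + 4·135.4 = 614.8 kN → 461 kN.
Block shear: A_gv = 2200, A_nv = 1480, A_nt = 70 mm²; R_n = min(0.6F_uA_nv, 0.6F_yA_gv) + U_bs·F_u·A_nt = 450.3 kN → 338 kN.
Bolt shear governs: 246 kN.

246 kN (bolt shear governs)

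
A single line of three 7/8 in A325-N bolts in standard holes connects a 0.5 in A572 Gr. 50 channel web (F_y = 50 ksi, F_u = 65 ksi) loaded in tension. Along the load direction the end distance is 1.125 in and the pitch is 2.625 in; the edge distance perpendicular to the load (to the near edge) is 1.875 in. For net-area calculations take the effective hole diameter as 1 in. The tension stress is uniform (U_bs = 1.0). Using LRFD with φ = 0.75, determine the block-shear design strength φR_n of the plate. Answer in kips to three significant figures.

Shear plane L_v = 1.125 + 2·2.625 = 6.375 in; A_gv = 6.375 × 0.5 = 3.188 in².
A_nv = (6.375 − 2.5·1) × 0.5 = 1.938 in².
A_nt = (1.875 − 0.5·1) × 0.5 = 0.6875 in².
0.6 F_u A_nv = 75.56 kips; 0.6 F_y A_gv = 95.62 kips → shear rupture governs the shear term.
R_n = 75.56 + 1.0 × 65 × 0.6875 = 120.2 kips.
Design strength φR_n = 0.75 × 120.2 = 90.2 kips.

90.2 kips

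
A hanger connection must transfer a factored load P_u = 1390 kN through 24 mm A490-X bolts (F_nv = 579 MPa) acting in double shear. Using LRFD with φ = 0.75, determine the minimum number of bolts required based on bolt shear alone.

4 bolts

A_b = π·24²/4 = 452.4 mm².
Per-bolt design strength φR_n = 0.75 × 579 × 452.4 × 2 / 1000 = 392.9 kN.
n ≥ 1390 / 392.9 = 3.538 → use 4 bolts.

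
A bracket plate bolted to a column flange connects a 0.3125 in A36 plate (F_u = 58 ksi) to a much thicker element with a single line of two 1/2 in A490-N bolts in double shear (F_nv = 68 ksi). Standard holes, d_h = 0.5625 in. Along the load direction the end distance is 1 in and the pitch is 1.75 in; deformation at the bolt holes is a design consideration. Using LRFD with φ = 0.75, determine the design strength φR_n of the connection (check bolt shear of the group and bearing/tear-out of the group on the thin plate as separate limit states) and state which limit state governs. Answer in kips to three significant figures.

28 kips (bearing governs)

Bolt shear: A_b = π·0.5²/4 = 0.1963 in²; R_n = 68 × 0.1963 × 2 × 2 = 53.41 kips → 0.75 × 53.41 = 40.1 kips.
Bearing (1.2 l_c t F_u ≤ 2.4 d t F_u): upper limit = 2.4·0.5·0.3125·58 = 21.75 kips.
  Edge l_c = 1 − 0.5625/2 = 0.7188 → r_n = 15.63 kips; interior l_c = 1.75 − 0.5625 = 1.188 → r_n = 21.75 kips.
  R_n,bearing = 1·15.63 + 1·21.75 = 37.38 kips → 0.75 × 37.38 = 28 kips.
Bearing governs: 28 kips.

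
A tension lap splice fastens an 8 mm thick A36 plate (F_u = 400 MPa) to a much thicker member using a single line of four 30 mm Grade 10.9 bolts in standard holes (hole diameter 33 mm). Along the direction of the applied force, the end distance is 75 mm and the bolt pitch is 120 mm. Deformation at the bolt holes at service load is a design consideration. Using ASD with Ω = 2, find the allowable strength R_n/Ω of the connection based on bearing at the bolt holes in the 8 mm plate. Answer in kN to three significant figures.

458 kN

Per bolt r_n = 1.2 l_c t F_u ≤ 2.4 d t F_u; upper limit = 2.4 × 30 × 8 × 400 / 1000 = 230.4 kN.
Edge bolt: l_c = 75 − 33/2 = 58.5 mm → 1.2 × 58.5 × 8 × 400 / 1000 = 224.6 → r_n = 224.6 kN.
Interior bolts: l_c = 120 − 33 = 87 mm → 1.2 × 87 × 8 × 400 / 1000 = 334.1 → r_n = 230.4 kN.
R_n = 1 × 224.6 + 3 × 230.4 = 915.8 kN.
Allowable strength R_n/Ω = 915.8 / 2 = 458 kN.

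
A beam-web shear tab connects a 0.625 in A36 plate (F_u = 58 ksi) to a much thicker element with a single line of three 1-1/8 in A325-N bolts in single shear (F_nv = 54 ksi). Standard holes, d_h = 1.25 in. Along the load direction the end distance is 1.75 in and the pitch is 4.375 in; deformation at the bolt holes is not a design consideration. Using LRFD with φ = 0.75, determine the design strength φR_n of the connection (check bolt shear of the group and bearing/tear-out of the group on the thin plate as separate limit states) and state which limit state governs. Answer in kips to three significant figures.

121 kips (bolt shear governs)

Bolt shear: A_b = π·1.125²/4 = 0.994 in²; R_n = 54 × 0.994 × 3 × 1 = 161 kips → 0.75 × 161 = 121 kips.
Bearing (1.5 l_c t F_u ≤ 3.0 d t F_u): upper limit = 3.0·1.125·0.625·58 = 122.3 kips.
  Edge l_c = 1.75 − 1.25/2 = 1.125 → r_n = 61.17 kips; interior l_c = 4.375 − 1.25 = 3.125 → r_n = 122.3 kips.
  R_n,bearing = 1·61.17 + 2·122.3 = 305.9 kips → 0.75 × 305.9 = 229 kips.
Bolt shear governs: 121 kips.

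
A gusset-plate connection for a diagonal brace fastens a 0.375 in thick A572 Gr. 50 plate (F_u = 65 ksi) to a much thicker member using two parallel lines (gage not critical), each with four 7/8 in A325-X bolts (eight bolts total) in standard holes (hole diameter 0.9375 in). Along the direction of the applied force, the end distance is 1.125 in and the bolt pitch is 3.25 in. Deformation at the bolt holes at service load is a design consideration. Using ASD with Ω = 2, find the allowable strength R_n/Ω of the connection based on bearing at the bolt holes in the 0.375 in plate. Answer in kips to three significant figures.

173 kips

Per bolt r_n = 1.2 l_c t F_u ≤ 2.4 d t F_u; upper limit = 2.4 × 0.875 × 0.375 × 65 = 51.19 kips.
Edge bolt: l_c = 1.125 − 0.9375/2 = 0.6562 in → 1.2 × 0.6562 × 0.375 × 65 = 19.2 → r_n = 19.2 kips.
Interior bolts: l_c = 3.25 − 0.9375 = 2.312 in → 1.2 × 2.312 × 0.375 × 65 = 67.64 → r_n = 51.19 kips.
R_n = 2 × 19.2 + 6 × 51.19 = 345.5 kips.
Allowable strength R_n/Ω = 345.5 / 2 = 173 kips.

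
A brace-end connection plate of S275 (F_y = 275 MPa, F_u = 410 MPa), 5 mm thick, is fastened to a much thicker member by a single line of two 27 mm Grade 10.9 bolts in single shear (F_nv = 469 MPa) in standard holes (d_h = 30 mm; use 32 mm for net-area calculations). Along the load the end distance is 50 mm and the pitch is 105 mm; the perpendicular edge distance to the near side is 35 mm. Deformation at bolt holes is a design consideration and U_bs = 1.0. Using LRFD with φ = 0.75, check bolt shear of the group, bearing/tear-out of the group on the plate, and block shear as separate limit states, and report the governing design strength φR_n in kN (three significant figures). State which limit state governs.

Bolt shear: A_b = π·27²/4 = 572.6 mm²; R_n = 469 × 572.6 × 2 × 1 / 1000 = 537.1 kN → 0.75 × 537.1 = 403 kN.
Bearing: edge l_c = 35, r_n = 86.1 kN; interior l_c = 75, r_n = 132.8 kN; R_n = 86.1 + 1·132.8 = 218.9 kN → 164 kN.
Block shear: A_gv = 775, A_nv = 535, A_nt = 95 mm²; R_n = min(0.6F_uA_nv, 0.6F_yA_gv) + U_bs·F_u·A_nt = 166.8 kN → 125 kN.
Block shear governs: 125 kN.

125 kN (block shear governs)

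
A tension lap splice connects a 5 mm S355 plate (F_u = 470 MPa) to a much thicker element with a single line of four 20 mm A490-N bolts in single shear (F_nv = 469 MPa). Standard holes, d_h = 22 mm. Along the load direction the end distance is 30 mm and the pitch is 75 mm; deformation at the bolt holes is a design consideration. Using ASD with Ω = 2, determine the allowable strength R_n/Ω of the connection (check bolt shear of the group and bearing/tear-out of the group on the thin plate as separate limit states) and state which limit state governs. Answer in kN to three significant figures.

Bolt shear: A_b = π·20²/4 = 314.2 mm²; R_n = 469 × 314.2 × 4 × 1 / 1000 = 589.4 kN → 589.4 / 2 = 295 kN.
Bearing (1.2 l_c t F_u ≤ 2.4 d t F_u): upper limit = 2.4·20·5·470 / 1000 = 112.8 kN.
  Edge l_c = 30 − 22/2 = 19 → r_n = 53.58 kN; interior l_c = 75 − 22 = 53 → r_n = 112.8 kN.
  R_n,bearing = 1·53.58 + 3·112.8 = 392 kN → 392 / 2 = 196 kN.
Bearing governs: 196 kN.

196 kN (bearing governs)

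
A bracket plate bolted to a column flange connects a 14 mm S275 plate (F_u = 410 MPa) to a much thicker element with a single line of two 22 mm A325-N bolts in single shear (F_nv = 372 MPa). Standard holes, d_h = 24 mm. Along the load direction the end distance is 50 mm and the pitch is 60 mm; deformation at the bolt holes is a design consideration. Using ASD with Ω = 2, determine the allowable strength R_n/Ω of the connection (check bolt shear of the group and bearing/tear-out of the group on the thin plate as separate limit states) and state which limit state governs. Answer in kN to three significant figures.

Bolt shear: A_b = π·22²/4 = 380.1 mm²; R_n = 372 × 380.1 × 2 × 1 / 1000 = 282.8 kN → 282.8 / 2 = 141 kN.
Bearing (1.2 l_c t F_u ≤ 2.4 d t F_u): upper limit = 2.4·22·14·410 / 1000 = 303.1 kN.
  Edge l_c = 50 − 24/2 = 38 → r_n = 261.7 kN; interior l_c = 60 − 24 = 36 → r_n = 248 kN.
  R_n,bearing = 1·261.7 + 1·248 = 509.7 kN → 509.7 / 2 = 255 kN.
Bolt shear governs: 141 kN.

141 kN (bolt shear governs)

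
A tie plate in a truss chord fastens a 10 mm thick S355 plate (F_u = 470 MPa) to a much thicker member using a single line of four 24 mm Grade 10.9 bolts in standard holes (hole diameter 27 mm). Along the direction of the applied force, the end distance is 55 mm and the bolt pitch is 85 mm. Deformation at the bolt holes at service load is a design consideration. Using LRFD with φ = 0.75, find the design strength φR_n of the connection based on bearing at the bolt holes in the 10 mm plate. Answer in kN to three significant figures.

785 kN

Per bolt r_n = 1.2 l_c t F_u ≤ 2.4 d t F_u; upper limit = 2.4 × 24 × 10 × 470 / 1000 = 270.7 kN.
Edge bolt: l_c = 55 − 27/2 = 41.5 mm → 1.2 × 41.5 × 10 × 470 / 1000 = 234.1 → r_n = 234.1 kN.
Interior bolts: l_c = 85 − 27 = 58 mm → 1.2 × 58 × 10 × 470 / 1000 = 327.1 → r_n = 270.7 kN.
R_n = 1 × 234.1 + 3 × 270.7 = 1046 kN.
Design strength φR_n = 0.75 × 1046 = 785 kN.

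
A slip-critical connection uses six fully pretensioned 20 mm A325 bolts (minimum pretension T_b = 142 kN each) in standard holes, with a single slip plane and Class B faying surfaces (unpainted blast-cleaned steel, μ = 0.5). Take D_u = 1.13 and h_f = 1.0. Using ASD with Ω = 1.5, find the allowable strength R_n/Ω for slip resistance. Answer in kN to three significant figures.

321 kN

R_n = μ · D_u · h_f · T_b · n_s · n_b = 0.5 × 1.13 × 1.0 × 142 × 1 × 6 = 481.4 kN.
Allowable strength R_n/Ω = 481.4 / 1.5 = 321 kN.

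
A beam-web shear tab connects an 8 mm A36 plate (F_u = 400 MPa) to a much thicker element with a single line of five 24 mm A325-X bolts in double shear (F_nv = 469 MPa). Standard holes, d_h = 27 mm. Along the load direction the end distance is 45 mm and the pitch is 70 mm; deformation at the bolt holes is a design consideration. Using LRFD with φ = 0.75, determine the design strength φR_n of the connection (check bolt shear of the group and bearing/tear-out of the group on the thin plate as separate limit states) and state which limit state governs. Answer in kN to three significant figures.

586 kN (bearing governs)

Bolt shear: A_b = π·24²/4 = 452.4 mm²; R_n = 469 × 452.4 × 5 × 2 / 1000 = 2122 kN → 0.75 × 2122 = 1590 kN.
Bearing (1.2 l_c t F_u ≤ 2.4 d t F_u): upper limit = 2.4·24·8·400 / 1000 = 184.3 kN.
  Edge l_c = 45 − 27/2 = 31.5 → r_n = 121 kN; interior l_c = 70 − 27 = 43 → r_n = 165.1 kN.
  R_n,bearing = 1·121 + 4·165.1 = 781.4 kN → 0.75 × 781.4 = 586 kN.
Bearing governs: 586 kN.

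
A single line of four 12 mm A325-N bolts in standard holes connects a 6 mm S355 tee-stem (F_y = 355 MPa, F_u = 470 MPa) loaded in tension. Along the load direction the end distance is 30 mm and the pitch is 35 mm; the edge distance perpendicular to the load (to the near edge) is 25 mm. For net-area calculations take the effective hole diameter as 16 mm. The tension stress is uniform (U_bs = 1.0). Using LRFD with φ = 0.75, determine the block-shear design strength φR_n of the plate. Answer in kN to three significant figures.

136 kN

Shear plane L_v = 30 + 3·35 = 135 mm; A_gv = 135 × 6 = 810 mm².
A_nv = (135 − 3.5·16) × 6 = 474 mm².
A_nt = (25 − 0.5·16) × 6 = 102 mm².
0.6 F_u A_nv = 133.7 kN; 0.6 F_y A_gv = 172.5 kN → shear rupture governs the shear term.
R_n = 133.7 + 1.0 × 470 × 102 / 1000 = 181.6 kN.
Design strength φR_n = 0.75 × 181.6 = 136 kN.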